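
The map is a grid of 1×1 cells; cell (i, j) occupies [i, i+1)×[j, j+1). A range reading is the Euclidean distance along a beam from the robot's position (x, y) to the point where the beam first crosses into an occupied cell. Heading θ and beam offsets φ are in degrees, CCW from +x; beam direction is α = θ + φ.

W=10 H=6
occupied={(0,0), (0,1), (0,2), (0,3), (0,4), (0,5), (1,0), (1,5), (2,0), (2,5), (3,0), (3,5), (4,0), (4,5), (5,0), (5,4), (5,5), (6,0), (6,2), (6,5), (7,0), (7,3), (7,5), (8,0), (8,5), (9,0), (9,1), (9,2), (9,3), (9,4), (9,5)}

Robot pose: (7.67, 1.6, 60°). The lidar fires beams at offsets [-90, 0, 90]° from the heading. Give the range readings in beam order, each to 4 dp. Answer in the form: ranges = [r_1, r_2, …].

ranges = [1.2000, 2.6600, 0.8000]

beam 1: φ=-90°, α=330°
  direction (0.8660, -0.5000); cell (7,1); t to first gridline: x 0.3811, y 1.2000 (then +1.1547 / +2.0000)
    (8,1) via x @ 0.3811
    (8,0) via y @ 1.2000  # hit
  → r_1 = 1.2000
beam 2: φ=0°, α=60°
  direction (0.5000, 0.8660); cell (7,1); t to first gridline: x 0.6600, y 0.4619 (then +2.0000 / +1.1547)
    (7,2) via y @ 0.4619
    (8,2) via x @ 0.6600
    (8,3) via y @ 1.6166
    (9,3) via x @ 2.6600  # hit
  → r_2 = 2.6600
beam 3: φ=90°, α=150°
  direction (-0.8660, 0.5000); cell (7,1); t to first gridline: x 0.7736, y 0.8000 (then +1.1547 / +2.0000)
    (6,1) via x @ 0.7736
    (6,2) via y @ 0.8000  # hit
  → r_3 = 0.8000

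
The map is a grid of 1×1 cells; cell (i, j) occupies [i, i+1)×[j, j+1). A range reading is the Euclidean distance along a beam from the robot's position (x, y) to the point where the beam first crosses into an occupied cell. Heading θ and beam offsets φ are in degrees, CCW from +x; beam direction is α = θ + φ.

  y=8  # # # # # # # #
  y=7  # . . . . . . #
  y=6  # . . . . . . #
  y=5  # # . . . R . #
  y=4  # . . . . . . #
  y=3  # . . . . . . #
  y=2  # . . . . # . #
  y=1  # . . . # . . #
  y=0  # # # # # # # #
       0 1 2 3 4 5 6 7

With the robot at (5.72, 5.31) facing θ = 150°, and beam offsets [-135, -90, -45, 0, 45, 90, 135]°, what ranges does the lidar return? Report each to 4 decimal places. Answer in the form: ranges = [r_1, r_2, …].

beam 1: φ=-135°, α=15°
  direction (0.9659, 0.2588); cell (5,5); t to first gridline: x 0.2899, y 2.6660 (then +1.0353 / +3.8637)
    (6,5) via x @ 0.2899
    (7,5) via x @ 1.3252  # hit
  → r_1 = 1.3252
beam 2: φ=-90°, α=60°
  direction (0.5000, 0.8660); cell (5,5); t to first gridline: x 0.5600, y 0.7967 (then +2.0000 / +1.1547)
    (6,5) via x @ 0.5600
    (6,6) via y @ 0.7967
    (6,7) via y @ 1.9514
    (7,7) via x @ 2.5600  # hit
  → r_2 = 2.5600
beam 3: φ=-45°, α=105°
  direction (-0.2588, 0.9659); cell (5,5); t to first gridline: x 2.7819, y 0.7143 (then +3.8637 / +1.0353)
    (5,6) via y @ 0.7143
    (5,7) via y @ 1.7496
    (4,7) via x @ 2.7819
    (4,8) via y @ 2.7849  # hit
  → r_3 = 2.7849
beam 4: φ=0°, α=150°
  direction (-0.8660, 0.5000); cell (5,5); t to first gridline: x 0.8314, y 1.3800 (then +1.1547 / +2.0000)
    (4,5) via x @ 0.8314
    (4,6) via y @ 1.3800
    (3,6) via x @ 1.9861
    (2,6) via x @ 3.1408
    (2,7) via y @ 3.3800
    (1,7) via x @ 4.2955
    (1,8) via y @ 5.3800  # hit
  → r_4 = 5.3800
beam 5: φ=45°, α=195°
  direction (-0.9659, -0.2588); cell (5,5); t to first gridline: x 0.7454, y 1.1977 (then +1.0353 / +3.8637)
    (4,5) via x @ 0.7454
    (4,4) via y @ 1.1977
    (3,4) via x @ 1.7807
    (2,4) via x @ 2.8160
    (1,4) via x @ 3.8512
    (0,4) via x @ 4.8865  # hit
  → r_5 = 4.8865
beam 6: φ=90°, α=240°
  direction (-0.5000, -0.8660); cell (5,5); t to first gridline: x 1.4400, y 0.3580 (then +2.0000 / +1.1547)
    (5,4) via y @ 0.3580
    (4,4) via x @ 1.4400
    (4,3) via y @ 1.5127
    (4,2) via y @ 2.6674
    (3,2) via x @ 3.4400
    (3,1) via y @ 3.8221
    (3,0) via y @ 4.9768  # hit
  → r_6 = 4.9768
beam 7: φ=135°, α=285°
  direction (0.2588, -0.9659); cell (5,5); t to first gridline: x 1.0818, y 0.3209 (then +3.8637 / +1.0353)
    (5,4) via y @ 0.3209
    (6,4) via x @ 1.0818
    (6,3) via y @ 1.3562
    (6,2) via y @ 2.3915
    (6,1) via y @ 3.4268
    (6,0) via y @ 4.4620  # hit
  → r_7 = 4.4620

ranges = [1.3252, 2.5600, 2.7849, 5.3800, 4.8865, 4.9768, 4.4620]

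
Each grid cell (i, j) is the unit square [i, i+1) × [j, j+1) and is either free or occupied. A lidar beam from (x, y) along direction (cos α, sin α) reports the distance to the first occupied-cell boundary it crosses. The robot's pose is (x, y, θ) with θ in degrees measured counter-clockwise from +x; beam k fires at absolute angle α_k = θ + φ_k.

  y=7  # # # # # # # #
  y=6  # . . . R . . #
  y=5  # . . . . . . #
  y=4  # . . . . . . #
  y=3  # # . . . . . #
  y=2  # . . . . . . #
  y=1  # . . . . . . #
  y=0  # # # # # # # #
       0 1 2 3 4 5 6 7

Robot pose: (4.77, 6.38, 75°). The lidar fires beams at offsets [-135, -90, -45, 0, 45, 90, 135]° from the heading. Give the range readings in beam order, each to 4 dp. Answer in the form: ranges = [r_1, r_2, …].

ranges = [4.4600, 2.3087, 1.2400, 0.6419, 0.7159, 2.3955, 4.3532]

beam 1: φ=-135°, α=300°
  direction (0.5000, -0.8660); cell (4,6); t to first gridline: x 0.4600, y 0.4388 (then +2.0000 / +1.1547)
    (4,5) via y @ 0.4388
    (5,5) via x @ 0.4600
    (5,4) via y @ 1.5935
    (6,4) via x @ 2.4600
    (6,3) via y @ 2.7482
    (6,2) via y @ 3.9029
    (7,2) via x @ 4.4600  # hit
  → r_1 = 4.4600
beam 2: φ=-90°, α=345°
  direction (0.9659, -0.2588); cell (4,6); t to first gridline: x 0.2381, y 1.4682 (then +1.0353 / +3.8637)
    (5,6) via x @ 0.2381
    (6,6) via x @ 1.2734
    (6,5) via y @ 1.4682
    (7,5) via x @ 2.3087  # hit
  → r_2 = 2.3087
beam 3: φ=-45°, α=30°
  direction (0.8660, 0.5000); cell (4,6); t to first gridline: x 0.2656, y 1.2400 (then +1.1547 / +2.0000)
    (5,6) via x @ 0.2656
    (5,7) via y @ 1.2400  # hit
  → r_3 = 1.2400
beam 4: φ=0°, α=75°
  direction (0.2588, 0.9659); cell (4,6); t to first gridline: x 0.8887, y 0.6419 (then +3.8637 / +1.0353)
    (4,7) via y @ 0.6419  # hit
  → r_4 = 0.6419
beam 5: φ=45°, α=120°
  direction (-0.5000, 0.8660); cell (4,6); t to first gridline: x 1.5400, y 0.7159 (then +2.0000 / +1.1547)
    (4,7) via y @ 0.7159  # hit
  → r_5 = 0.7159
beam 6: φ=90°, α=165°
  direction (-0.9659, 0.2588); cell (4,6); t to first gridline: x 0.7972, y 2.3955 (then +1.0353 / +3.8637)
    (3,6) via x @ 0.7972
    (2,6) via x @ 1.8324
    (2,7) via y @ 2.3955  # hit
  → r_6 = 2.3955
beam 7: φ=135°, α=210°
  direction (-0.8660, -0.5000); cell (4,6); t to first gridline: x 0.8891, y 0.7600 (then +1.1547 / +2.0000)
    (4,5) via y @ 0.7600
    (3,5) via x @ 0.8891
    (2,5) via x @ 2.0438
    (2,4) via y @ 2.7600
    (1,4) via x @ 3.1985
    (0,4) via x @ 4.3532  # hit
  → r_7 = 4.3532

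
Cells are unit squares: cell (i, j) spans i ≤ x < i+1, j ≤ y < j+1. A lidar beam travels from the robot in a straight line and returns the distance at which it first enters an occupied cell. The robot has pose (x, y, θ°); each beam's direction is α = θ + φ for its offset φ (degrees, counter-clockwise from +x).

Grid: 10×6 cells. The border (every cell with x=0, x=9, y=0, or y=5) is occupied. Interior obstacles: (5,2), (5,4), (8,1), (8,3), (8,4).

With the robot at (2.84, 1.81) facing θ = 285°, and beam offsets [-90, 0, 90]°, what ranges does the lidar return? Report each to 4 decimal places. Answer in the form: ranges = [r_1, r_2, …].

beam 1: φ=-90°, α=195°
  dir = (cos 195°, sin 195°) = (-0.9659, -0.2588); from cell (2,1)
  next x-line at t=0.8696, next y-line at t=3.1296; Δt_x=1.0353, Δt_y=3.8637
    x: enter (1,1) at t=0.8696
    x: enter (0,1) at t=1.9049 ← occupied
  → r_1 = 1.9049
beam 2: φ=0°, α=285°
  dir = (cos 285°, sin 285°) = (0.2588, -0.9659); from cell (2,1)
  next x-line at t=0.6182, next y-line at t=0.8386; Δt_x=3.8637, Δt_y=1.0353
    x: enter (3,1) at t=0.6182
    y: enter (3,0) at t=0.8386 ← occupied
  → r_2 = 0.8386
beam 3: φ=90°, α=15°
  dir = (cos 15°, sin 15°) = (0.9659, 0.2588); from cell (2,1)
  next x-line at t=0.1656, next y-line at t=0.7341; Δt_x=1.0353, Δt_y=3.8637
    x: enter (3,1) at t=0.1656
    y: enter (3,2) at t=0.7341
    x: enter (4,2) at t=1.2009
    x: enter (5,2) at t=2.2362 ← occupied
  → r_3 = 2.2362

ranges = [1.9049, 0.8386, 2.2362]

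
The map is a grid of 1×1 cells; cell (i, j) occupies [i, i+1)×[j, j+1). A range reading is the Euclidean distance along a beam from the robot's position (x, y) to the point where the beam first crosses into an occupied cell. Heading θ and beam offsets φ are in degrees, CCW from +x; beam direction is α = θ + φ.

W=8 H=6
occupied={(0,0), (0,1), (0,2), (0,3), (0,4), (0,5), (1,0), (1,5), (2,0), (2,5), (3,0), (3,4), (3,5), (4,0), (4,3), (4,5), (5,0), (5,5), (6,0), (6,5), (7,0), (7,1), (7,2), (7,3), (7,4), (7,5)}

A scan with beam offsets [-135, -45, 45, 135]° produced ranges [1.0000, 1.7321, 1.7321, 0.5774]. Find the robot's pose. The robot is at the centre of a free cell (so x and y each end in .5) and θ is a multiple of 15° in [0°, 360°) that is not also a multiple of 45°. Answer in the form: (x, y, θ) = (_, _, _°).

(x, y, θ) = (6.5, 2.5, 195°)

Enumerate (i+0.5, j+0.5, θ) over the 22 free cells and 16 admissible headings. For each, cast all 4 beams and compare to the given ranges.
  (5.5, 3.5, 240°): beam 1 = 1.5529 ≠ 1.0000 ✗
  (4.5, 2.5, 165°): beam 1 = 2.8868 ≠ 1.0000 ✗
  (6.5, 2.5, 120°): beam 1 = 0.5176 ≠ 1.0000 ✗
  (4.5, 1.5, 330°): beam 1 = 1.9319 ≠ 1.0000 ✗
  (1.5, 3.5, 255°): beam 2 = 0.5774 ≠ 1.7321 ✗
  …
  (6.5, 2.5, 195°): r_1=1.0000, r_2=1.7321, r_3=1.7321, r_4=0.5774 — all match ✓
Unique over the lattice → pose = (6.5, 2.5, 195°).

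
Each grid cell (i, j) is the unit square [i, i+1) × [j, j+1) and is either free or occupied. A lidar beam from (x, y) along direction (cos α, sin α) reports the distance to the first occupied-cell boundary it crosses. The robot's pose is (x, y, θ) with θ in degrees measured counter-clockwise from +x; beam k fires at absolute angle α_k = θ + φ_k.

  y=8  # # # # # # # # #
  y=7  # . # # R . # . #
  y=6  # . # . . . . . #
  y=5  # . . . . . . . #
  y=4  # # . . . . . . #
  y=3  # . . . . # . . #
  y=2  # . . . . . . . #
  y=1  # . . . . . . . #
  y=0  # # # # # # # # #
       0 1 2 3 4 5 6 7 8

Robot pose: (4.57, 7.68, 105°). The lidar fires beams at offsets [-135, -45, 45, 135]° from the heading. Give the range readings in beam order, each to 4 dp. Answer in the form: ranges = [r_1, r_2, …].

beam 1: φ=-135°, α=330°
  dir = (cos 330°, sin 330°) = (0.8660, -0.5000); from cell (4,7)
  next x-line at t=0.4965, next y-line at t=1.3600; Δt_x=1.1547, Δt_y=2.0000
    x: enter (5,7) at t=0.4965
    y: enter (5,6) at t=1.3600
    x: enter (6,6) at t=1.6512
    x: enter (7,6) at t=2.8059
    y: enter (7,5) at t=3.3600
    x: enter (8,5) at t=3.9606 ← occupied
  → r_1 = 3.9606
beam 2: φ=-45°, α=60°
  dir = (cos 60°, sin 60°) = (0.5000, 0.8660); from cell (4,7)
  next x-line at t=0.8600, next y-line at t=0.3695; Δt_x=2.0000, Δt_y=1.1547
    y: enter (4,8) at t=0.3695 ← occupied
  → r_2 = 0.3695
beam 3: φ=45°, α=150°
  dir = (cos 150°, sin 150°) = (-0.8660, 0.5000); from cell (4,7)
  next x-line at t=0.6582, next y-line at t=0.6400; Δt_x=1.1547, Δt_y=2.0000
    y: enter (4,8) at t=0.6400 ← occupied
  → r_3 = 0.6400
beam 4: φ=135°, α=240°
  dir = (cos 240°, sin 240°) = (-0.5000, -0.8660); from cell (4,7)
  next x-line at t=1.1400, next y-line at t=0.7852; Δt_x=2.0000, Δt_y=1.1547
    y: enter (4,6) at t=0.7852
    x: enter (3,6) at t=1.1400
    y: enter (3,5) at t=1.9399
    y: enter (3,4) at t=3.0946
    x: enter (2,4) at t=3.1400
    y: enter (2,3) at t=4.2493
    x: enter (1,3) at t=5.1400
    y: enter (1,2) at t=5.4040
    y: enter (1,1) at t=6.5587
    x: enter (0,1) at t=7.1400 ← occupied
  → r_4 = 7.1400

ranges = [3.9606, 0.3695, 0.6400, 7.1400]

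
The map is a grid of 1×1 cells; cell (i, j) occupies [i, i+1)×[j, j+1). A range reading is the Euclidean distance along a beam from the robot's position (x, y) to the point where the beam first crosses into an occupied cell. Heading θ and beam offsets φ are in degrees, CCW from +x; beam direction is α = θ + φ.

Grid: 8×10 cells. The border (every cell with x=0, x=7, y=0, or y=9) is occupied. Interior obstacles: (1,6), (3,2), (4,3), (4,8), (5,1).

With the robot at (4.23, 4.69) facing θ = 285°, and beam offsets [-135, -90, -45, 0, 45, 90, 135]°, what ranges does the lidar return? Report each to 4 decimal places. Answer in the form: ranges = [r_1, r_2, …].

beam 1: φ=-135°, α=150°
  dir = (cos 150°, sin 150°) = (-0.8660, 0.5000); from cell (4,4)
  next x-line at t=0.2656, next y-line at t=0.6200; Δt_x=1.1547, Δt_y=2.0000
    x: enter (3,4) at t=0.2656
    y: enter (3,5) at t=0.6200
    x: enter (2,5) at t=1.4203
    x: enter (1,5) at t=2.5750
    y: enter (1,6) at t=2.6200 ← occupied
  → r_1 = 2.6200
beam 2: φ=-90°, α=195°
  dir = (cos 195°, sin 195°) = (-0.9659, -0.2588); from cell (4,4)
  next x-line at t=0.2381, next y-line at t=2.6660; Δt_x=1.0353, Δt_y=3.8637
    x: enter (3,4) at t=0.2381
    x: enter (2,4) at t=1.2734
    x: enter (1,4) at t=2.3087
    y: enter (1,3) at t=2.6660
    x: enter (0,3) at t=3.3439 ← occupied
  → r_2 = 3.3439
beam 3: φ=-45°, α=240°
  dir = (cos 240°, sin 240°) = (-0.5000, -0.8660); from cell (4,4)
  next x-line at t=0.4600, next y-line at t=0.7967; Δt_x=2.0000, Δt_y=1.1547
    x: enter (3,4) at t=0.4600
    y: enter (3,3) at t=0.7967
    y: enter (3,2) at t=1.9514 ← occupied
  → r_3 = 1.9514
beam 4: φ=0°, α=285°
  dir = (cos 285°, sin 285°) = (0.2588, -0.9659); from cell (4,4)
  next x-line at t=2.9751, next y-line at t=0.7143; Δt_x=3.8637, Δt_y=1.0353
    y: enter (4,3) at t=0.7143 ← occupied
  → r_4 = 0.7143
beam 5: φ=45°, α=330°
  dir = (cos 330°, sin 330°) = (0.8660, -0.5000); from cell (4,4)
  next x-line at t=0.8891, next y-line at t=1.3800; Δt_x=1.1547, Δt_y=2.0000
    x: enter (5,4) at t=0.8891
    y: enter (5,3) at t=1.3800
    x: enter (6,3) at t=2.0438
    x: enter (7,3) at t=3.1985 ← occupied
  → r_5 = 3.1985
beam 6: φ=90°, α=15°
  dir = (cos 15°, sin 15°) = (0.9659, 0.2588); from cell (4,4)
  next x-line at t=0.7972, next y-line at t=1.1977; Δt_x=1.0353, Δt_y=3.8637
    x: enter (5,4) at t=0.7972
    y: enter (5,5) at t=1.1977
    x: enter (6,5) at t=1.8324
    x: enter (7,5) at t=2.8677 ← occupied
  → r_6 = 2.8677
beam 7: φ=135°, α=60°
  dir = (cos 60°, sin 60°) = (0.5000, 0.8660); from cell (4,4)
  next x-line at t=1.5400, next y-line at t=0.3580; Δt_x=2.0000, Δt_y=1.1547
    y: enter (4,5) at t=0.3580
    y: enter (4,6) at t=1.5127
    x: enter (5,6) at t=1.5400
    y: enter (5,7) at t=2.6674
    x: enter (6,7) at t=3.5400
    y: enter (6,8) at t=3.8221
    y: enter (6,9) at t=4.9768 ← occupied
  → r_7 = 4.9768

ranges = [2.6200, 3.3439, 1.9514, 0.7143, 3.1985, 2.8677, 4.9768]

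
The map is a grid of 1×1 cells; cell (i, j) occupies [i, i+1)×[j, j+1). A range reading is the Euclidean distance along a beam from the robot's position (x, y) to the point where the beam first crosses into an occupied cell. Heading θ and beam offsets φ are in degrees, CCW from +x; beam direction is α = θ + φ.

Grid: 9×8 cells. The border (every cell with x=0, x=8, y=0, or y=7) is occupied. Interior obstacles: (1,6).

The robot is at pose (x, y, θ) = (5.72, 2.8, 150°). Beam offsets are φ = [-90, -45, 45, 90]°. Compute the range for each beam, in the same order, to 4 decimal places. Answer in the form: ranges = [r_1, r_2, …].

beam 1: φ=-90°, α=60°
  direction (0.5000, 0.8660); cell (5,2); t to first gridline: x 0.5600, y 0.2309 (then +2.0000 / +1.1547)
    (5,3) via y @ 0.2309
    (6,3) via x @ 0.5600
    (6,4) via y @ 1.3856
    (6,5) via y @ 2.5403
    (7,5) via x @ 2.5600
    (7,6) via y @ 3.6950
    (8,6) via x @ 4.5600  # hit
  → r_1 = 4.5600
beam 2: φ=-45°, α=105°
  direction (-0.2588, 0.9659); cell (5,2); t to first gridline: x 2.7819, y 0.2071 (then +3.8637 / +1.0353)
    (5,3) via y @ 0.2071
    (5,4) via y @ 1.2423
    (5,5) via y @ 2.2776
    (4,5) via x @ 2.7819
    (4,6) via y @ 3.3129
    (4,7) via y @ 4.3482  # hit
  → r_2 = 4.3482
beam 3: φ=45°, α=195°
  direction (-0.9659, -0.2588); cell (5,2); t to first gridline: x 0.7454, y 3.0910 (then +1.0353 / +3.8637)
    (4,2) via x @ 0.7454
    (3,2) via x @ 1.7807
    (2,2) via x @ 2.8160
    (2,1) via y @ 3.0910
    (1,1) via x @ 3.8512
    (0,1) via x @ 4.8865  # hit
  → r_3 = 4.8865
beam 4: φ=90°, α=240°
  direction (-0.5000, -0.8660); cell (5,2); t to first gridline: x 1.4400, y 0.9238 (then +2.0000 / +1.1547)
    (5,1) via y @ 0.9238
    (4,1) via x @ 1.4400
    (4,0) via y @ 2.0785  # hit
  → r_4 = 2.0785

ranges = [4.5600, 4.3482, 4.8865, 2.0785]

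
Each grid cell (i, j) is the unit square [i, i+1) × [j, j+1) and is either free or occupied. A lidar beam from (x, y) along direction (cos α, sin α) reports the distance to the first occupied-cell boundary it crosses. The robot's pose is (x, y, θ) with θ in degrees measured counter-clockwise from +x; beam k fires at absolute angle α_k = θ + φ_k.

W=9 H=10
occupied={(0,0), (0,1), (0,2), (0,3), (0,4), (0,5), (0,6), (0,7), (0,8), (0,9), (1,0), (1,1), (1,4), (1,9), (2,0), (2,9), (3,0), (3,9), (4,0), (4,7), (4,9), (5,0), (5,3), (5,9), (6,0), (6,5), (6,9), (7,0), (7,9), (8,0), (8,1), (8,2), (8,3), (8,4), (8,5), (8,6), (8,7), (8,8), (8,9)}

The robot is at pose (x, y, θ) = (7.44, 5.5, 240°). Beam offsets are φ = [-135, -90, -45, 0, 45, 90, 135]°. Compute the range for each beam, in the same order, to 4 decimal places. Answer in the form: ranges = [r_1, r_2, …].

beam 1: φ=-135°, α=105°
  d=(-0.2588,0.9659)  start (7,5)  tX=1.7000 tY=0.5176  stride 1/|dx|=3.8637 1/|dy|=1.0353
    cross y-line → (7,6), t=0.5176
    cross y-line → (7,7), t=1.5529
    cross x-line → (6,7), t=1.7000
    cross y-line → (6,8), t=2.5882
    cross y-line → (6,9), t=3.6235 (wall)
  → r_1 = 3.6235
beam 2: φ=-90°, α=150°
  d=(-0.8660,0.5000)  start (7,5)  tX=0.5081 tY=1.0000  stride 1/|dx|=1.1547 1/|dy|=2.0000
    cross x-line → (6,5), t=0.5081 (wall)
  → r_2 = 0.5081
beam 3: φ=-45°, α=195°
  d=(-0.9659,-0.2588)  start (7,5)  tX=0.4555 tY=1.9319  stride 1/|dx|=1.0353 1/|dy|=3.8637
    cross x-line → (6,5), t=0.4555 (wall)
  → r_3 = 0.4555
beam 4: φ=0°, α=240°
  d=(-0.5000,-0.8660)  start (7,5)  tX=0.8800 tY=0.5774  stride 1/|dx|=2.0000 1/|dy|=1.1547
    cross y-line → (7,4), t=0.5774
    cross x-line → (6,4), t=0.8800
    cross y-line → (6,3), t=1.7321
    cross x-line → (5,3), t=2.8800 (wall)
  → r_4 = 2.8800
beam 5: φ=45°, α=285°
  d=(0.2588,-0.9659)  start (7,5)  tX=2.1637 tY=0.5176  stride 1/|dx|=3.8637 1/|dy|=1.0353
    cross y-line → (7,4), t=0.5176
    cross y-line → (7,3), t=1.5529
    cross x-line → (8,3), t=2.1637 (wall)
  → r_5 = 2.1637
beam 6: φ=90°, α=330°
  d=(0.8660,-0.5000)  start (7,5)  tX=0.6466 tY=1.0000  stride 1/|dx|=1.1547 1/|dy|=2.0000
    cross x-line → (8,5), t=0.6466 (wall)
  → r_6 = 0.6466
beam 7: φ=135°, α=15°
  d=(0.9659,0.2588)  start (7,5)  tX=0.5798 tY=1.9319  stride 1/|dx|=1.0353 1/|dy|=3.8637
    cross x-line → (8,5), t=0.5798 (wall)
  → r_7 = 0.5798

ranges = [3.6235, 0.5081, 0.4555, 2.8800, 2.1637, 0.6466, 0.5798]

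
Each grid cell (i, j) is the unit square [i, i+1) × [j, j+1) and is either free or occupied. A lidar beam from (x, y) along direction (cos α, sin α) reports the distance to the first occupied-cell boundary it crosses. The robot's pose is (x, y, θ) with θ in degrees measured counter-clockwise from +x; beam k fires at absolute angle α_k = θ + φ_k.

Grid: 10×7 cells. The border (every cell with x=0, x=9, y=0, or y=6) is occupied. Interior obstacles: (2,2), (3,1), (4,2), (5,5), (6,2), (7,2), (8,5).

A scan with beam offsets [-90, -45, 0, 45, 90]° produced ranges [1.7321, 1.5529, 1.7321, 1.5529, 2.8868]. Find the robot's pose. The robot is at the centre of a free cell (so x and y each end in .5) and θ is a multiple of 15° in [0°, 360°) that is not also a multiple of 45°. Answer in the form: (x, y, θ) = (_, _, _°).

(x, y, θ) = (2.5, 4.5, 210°)

The pose lattice has 33·16 = 528 candidates. Test each by forward raycasting.
  (2.5, 1.5, 285°): beam 1 = 1.5529 ≠ 1.7321 ✗
  (5.5, 1.5, 255°): beam 1 = 1.5529 ≠ 1.7321 ✗
  (1.5, 5.5, 30°): beam 1 = 2.8868 ≠ 1.7321 ✗
  (3.5, 3.5, 285°): beam 1 = 2.5882 ≠ 1.7321 ✗
  (5.5, 4.5, 255°): beam 1 = 4.6587 ≠ 1.7321 ✗
  …
  (2.5, 4.5, 210°): r_1=1.7321, r_2=1.5529, r_3=1.7321, r_4=1.5529, r_5=2.8868 — all match ✓
Unique over the lattice → pose = (2.5, 4.5, 210°).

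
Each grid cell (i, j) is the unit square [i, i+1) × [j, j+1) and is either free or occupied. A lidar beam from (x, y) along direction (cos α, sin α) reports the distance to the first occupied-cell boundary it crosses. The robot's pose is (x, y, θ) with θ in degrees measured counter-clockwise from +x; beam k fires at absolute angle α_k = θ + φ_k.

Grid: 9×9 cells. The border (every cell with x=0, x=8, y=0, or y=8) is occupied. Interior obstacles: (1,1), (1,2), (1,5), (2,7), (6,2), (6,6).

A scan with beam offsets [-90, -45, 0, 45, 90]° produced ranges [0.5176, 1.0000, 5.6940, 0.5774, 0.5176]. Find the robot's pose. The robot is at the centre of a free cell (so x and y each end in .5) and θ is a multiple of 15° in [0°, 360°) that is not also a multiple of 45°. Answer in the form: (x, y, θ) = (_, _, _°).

(x, y, θ) = (6.5, 7.5, 195°)

Enumerate (i+0.5, j+0.5, θ) over the 43 free cells and 16 admissible headings. For each, cast all 5 beams and compare to the given ranges.
  (2.5, 6.5, 210°): beam 1 = 0.5774 ≠ 0.5176 ✗
  (2.5, 2.5, 345°): beam 1 = 1.5529 ≠ 0.5176 ✗
  (7.5, 6.5, 330°): beam 1 = 6.3509 ≠ 0.5176 ✗
  (2.5, 5.5, 60°): beam 1 = 5.0000 ≠ 0.5176 ✗
  (5.5, 7.5, 105°): beam 1 = 1.9319 ≠ 0.5176 ✗
  …
  (6.5, 7.5, 195°): r_1=0.5176, r_2=1.0000, r_3=5.6940, r_4=0.5774, r_5=0.5176 — all match ✓
No second candidate reproduces the full scan.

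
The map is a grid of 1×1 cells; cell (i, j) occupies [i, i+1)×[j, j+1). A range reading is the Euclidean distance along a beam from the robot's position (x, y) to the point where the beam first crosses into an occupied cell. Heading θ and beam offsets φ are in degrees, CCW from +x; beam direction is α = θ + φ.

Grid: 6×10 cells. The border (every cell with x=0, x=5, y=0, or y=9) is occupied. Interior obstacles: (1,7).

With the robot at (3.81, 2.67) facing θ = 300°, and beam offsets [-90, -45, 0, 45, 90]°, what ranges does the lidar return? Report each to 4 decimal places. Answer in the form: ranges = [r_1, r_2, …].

ranges = [3.2447, 1.7289, 1.9283, 1.2320, 1.3741]

beam 1: φ=-90°, α=210°
  cosα=-0.8660 sinα=-0.5000 | (3,2) | tMaxX 0.9353 tMaxY 1.3400 | tΔX 1.1547 tΔY 2.0000
    t=0.9353 [x] (2,2)
    t=1.3400 [y] (2,1)
    t=2.0900 [x] (1,1)
    t=3.2447 [x] (0,1) — stop
  → r_1 = 3.2447
beam 2: φ=-45°, α=255°
  cosα=-0.2588 sinα=-0.9659 | (3,2) | tMaxX 3.1296 tMaxY 0.6936 | tΔX 3.8637 tΔY 1.0353
    t=0.6936 [y] (3,1)
    t=1.7289 [y] (3,0) — stop
  → r_2 = 1.7289
beam 3: φ=0°, α=300°
  cosα=0.5000 sinα=-0.8660 | (3,2) | tMaxX 0.3800 tMaxY 0.7736 | tΔX 2.0000 tΔY 1.1547
    t=0.3800 [x] (4,2)
    t=0.7736 [y] (4,1)
    t=1.9283 [y] (4,0) — stop
  → r_3 = 1.9283
beam 4: φ=45°, α=345°
  cosα=0.9659 sinα=-0.2588 | (3,2) | tMaxX 0.1967 tMaxY 2.5887 | tΔX 1.0353 tΔY 3.8637
    t=0.1967 [x] (4,2)
    t=1.2320 [x] (5,2) — stop
  → r_4 = 1.2320
beam 5: φ=90°, α=30°
  cosα=0.8660 sinα=0.5000 | (3,2) | tMaxX 0.2194 tMaxY 0.6600 | tΔX 1.1547 tΔY 2.0000
    t=0.2194 [x] (4,2)
    t=0.6600 [y] (4,3)
    t=1.3741 [x] (5,3) — stop
  → r_5 = 1.3741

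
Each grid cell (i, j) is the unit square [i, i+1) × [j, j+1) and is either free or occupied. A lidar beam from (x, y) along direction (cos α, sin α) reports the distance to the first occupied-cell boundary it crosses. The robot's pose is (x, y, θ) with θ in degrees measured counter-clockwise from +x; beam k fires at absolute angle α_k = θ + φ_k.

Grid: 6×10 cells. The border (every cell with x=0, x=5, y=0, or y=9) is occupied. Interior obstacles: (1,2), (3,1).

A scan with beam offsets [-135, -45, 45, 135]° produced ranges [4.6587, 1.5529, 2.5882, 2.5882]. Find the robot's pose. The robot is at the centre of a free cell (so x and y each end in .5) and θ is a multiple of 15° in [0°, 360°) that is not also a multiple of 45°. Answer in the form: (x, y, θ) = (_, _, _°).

The pose lattice has 30·16 = 480 candidates. Test each by forward raycasting.
  (3.5, 2.5, 300°): beam 1 = 1.5529 ≠ 4.6587 ✗
  (2.5, 5.5, 300°): beam 1 = 1.5529 ≠ 4.6587 ✗
  (2.5, 7.5, 75°): beam 1 = 5.0000 ≠ 4.6587 ✗
  …
  (2.5, 4.5, 240°): r_1=4.6587, r_2=1.5529, r_3=2.5882, r_4=2.5882 — all match ✓
Only this pose fits every beam.

(x, y, θ) = (2.5, 4.5, 240°)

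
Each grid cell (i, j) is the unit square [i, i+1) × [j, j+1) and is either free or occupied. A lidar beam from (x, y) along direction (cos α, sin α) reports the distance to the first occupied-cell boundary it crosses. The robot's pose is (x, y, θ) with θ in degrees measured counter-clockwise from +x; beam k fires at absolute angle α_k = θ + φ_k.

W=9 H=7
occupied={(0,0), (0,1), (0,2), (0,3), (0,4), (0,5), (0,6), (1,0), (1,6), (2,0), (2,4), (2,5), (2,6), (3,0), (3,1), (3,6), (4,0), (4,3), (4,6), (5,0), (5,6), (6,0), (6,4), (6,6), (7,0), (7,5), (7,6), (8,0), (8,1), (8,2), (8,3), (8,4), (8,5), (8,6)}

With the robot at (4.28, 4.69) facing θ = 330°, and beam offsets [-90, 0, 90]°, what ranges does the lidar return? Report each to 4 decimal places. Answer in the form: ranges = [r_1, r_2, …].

ranges = [4.2608, 4.2955, 1.5127]

beam 1: φ=-90°, α=240°
  dir = (cos 240°, sin 240°) = (-0.5000, -0.8660); from cell (4,4)
  next x-line at t=0.5600, next y-line at t=0.7967; Δt_x=2.0000, Δt_y=1.1547
    x: enter (3,4) at t=0.5600
    y: enter (3,3) at t=0.7967
    y: enter (3,2) at t=1.9514
    x: enter (2,2) at t=2.5600
    y: enter (2,1) at t=3.1061
    y: enter (2,0) at t=4.2608 ← occupied
  → r_1 = 4.2608
beam 2: φ=0°, α=330°
  dir = (cos 330°, sin 330°) = (0.8660, -0.5000); from cell (4,4)
  next x-line at t=0.8314, next y-line at t=1.3800; Δt_x=1.1547, Δt_y=2.0000
    x: enter (5,4) at t=0.8314
    y: enter (5,3) at t=1.3800
    x: enter (6,3) at t=1.9861
    x: enter (7,3) at t=3.1408
    y: enter (7,2) at t=3.3800
    x: enter (8,2) at t=4.2955 ← occupied
  → r_2 = 4.2955
beam 3: φ=90°, α=60°
  dir = (cos 60°, sin 60°) = (0.5000, 0.8660); from cell (4,4)
  next x-line at t=1.4400, next y-line at t=0.3580; Δt_x=2.0000, Δt_y=1.1547
    y: enter (4,5) at t=0.3580
    x: enter (5,5) at t=1.4400
    y: enter (5,6) at t=1.5127 ← occupied
  → r_3 = 1.5127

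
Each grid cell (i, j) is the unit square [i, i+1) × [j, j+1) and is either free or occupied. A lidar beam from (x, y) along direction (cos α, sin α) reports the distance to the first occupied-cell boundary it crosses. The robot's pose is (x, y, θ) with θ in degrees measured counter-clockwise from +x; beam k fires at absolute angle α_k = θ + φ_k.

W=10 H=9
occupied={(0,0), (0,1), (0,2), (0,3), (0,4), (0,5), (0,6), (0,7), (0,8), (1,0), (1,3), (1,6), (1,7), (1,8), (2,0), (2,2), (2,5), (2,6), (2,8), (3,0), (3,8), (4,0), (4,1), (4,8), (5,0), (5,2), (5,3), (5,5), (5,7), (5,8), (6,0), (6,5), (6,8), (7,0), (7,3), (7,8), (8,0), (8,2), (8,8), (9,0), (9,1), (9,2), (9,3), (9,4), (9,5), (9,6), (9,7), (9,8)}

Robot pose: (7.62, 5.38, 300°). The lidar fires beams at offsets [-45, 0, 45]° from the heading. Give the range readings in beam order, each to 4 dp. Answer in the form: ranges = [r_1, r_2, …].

beam 1: φ=-45°, α=255°
  d=(-0.2588,-0.9659)  start (7,5)  tX=2.3955 tY=0.3934  stride 1/|dx|=3.8637 1/|dy|=1.0353
    cross y-line → (7,4), t=0.3934
    cross y-line → (7,3), t=1.4287 (wall)
  → r_1 = 1.4287
beam 2: φ=0°, α=300°
  d=(0.5000,-0.8660)  start (7,5)  tX=0.7600 tY=0.4388  stride 1/|dx|=2.0000 1/|dy|=1.1547
    cross y-line → (7,4), t=0.4388
    cross x-line → (8,4), t=0.7600
    cross y-line → (8,3), t=1.5935
    cross y-line → (8,2), t=2.7482 (wall)
  → r_2 = 2.7482
beam 3: φ=45°, α=345°
  d=(0.9659,-0.2588)  start (7,5)  tX=0.3934 tY=1.4682  stride 1/|dx|=1.0353 1/|dy|=3.8637
    cross x-line → (8,5), t=0.3934
    cross x-line → (9,5), t=1.4287 (wall)
  → r_3 = 1.4287

ranges = [1.4287, 2.7482, 1.4287]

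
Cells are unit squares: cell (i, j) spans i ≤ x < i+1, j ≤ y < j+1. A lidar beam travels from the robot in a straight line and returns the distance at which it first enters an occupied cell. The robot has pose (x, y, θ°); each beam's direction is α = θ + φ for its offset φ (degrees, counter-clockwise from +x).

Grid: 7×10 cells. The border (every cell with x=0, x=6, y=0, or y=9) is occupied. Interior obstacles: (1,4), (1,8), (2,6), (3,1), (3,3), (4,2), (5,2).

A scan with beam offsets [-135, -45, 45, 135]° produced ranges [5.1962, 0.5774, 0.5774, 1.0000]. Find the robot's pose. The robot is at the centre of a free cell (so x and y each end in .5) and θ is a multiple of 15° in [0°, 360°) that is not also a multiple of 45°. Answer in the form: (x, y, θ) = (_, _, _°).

Enumerate (i+0.5, j+0.5, θ) over the 33 free cells and 16 admissible headings. For each, cast all 4 beams and compare to the given ranges.
  (5.5, 4.5, 300°): beam 1 = 4.6587 ≠ 5.1962 ✗
  (5.5, 7.5, 150°): beam 1 = 0.5176 ≠ 5.1962 ✗
  (1.5, 1.5, 285°): beam 1 = 0.5774 ≠ 5.1962 ✗
  …
  (5.5, 3.5, 285°): r_1=5.1962, r_2=0.5774, r_3=0.5774, r_4=1.0000 — all match ✓
Unique over the lattice → pose = (5.5, 3.5, 285°).

(x, y, θ) = (5.5, 3.5, 285°)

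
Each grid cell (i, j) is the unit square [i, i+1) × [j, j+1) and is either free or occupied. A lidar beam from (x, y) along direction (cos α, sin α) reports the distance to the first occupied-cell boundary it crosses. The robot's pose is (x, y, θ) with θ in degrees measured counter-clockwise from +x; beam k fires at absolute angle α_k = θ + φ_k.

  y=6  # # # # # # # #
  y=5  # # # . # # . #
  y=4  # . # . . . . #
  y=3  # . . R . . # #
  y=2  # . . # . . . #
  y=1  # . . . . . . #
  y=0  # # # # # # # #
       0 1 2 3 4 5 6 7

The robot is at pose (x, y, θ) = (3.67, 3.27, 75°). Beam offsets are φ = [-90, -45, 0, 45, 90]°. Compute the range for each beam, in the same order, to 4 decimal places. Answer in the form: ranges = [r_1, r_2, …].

ranges = [3.4475, 3.8452, 1.7910, 1.3400, 2.7642]

beam 1: φ=-90°, α=345°
  direction (0.9659, -0.2588); cell (3,3); t to first gridline: x 0.3416, y 1.0432 (then +1.0353 / +3.8637)
    (4,3) via x @ 0.3416
    (4,2) via y @ 1.0432
    (5,2) via x @ 1.3769
    (6,2) via x @ 2.4122
    (7,2) via x @ 3.4475  # hit
  → r_1 = 3.4475
beam 2: φ=-45°, α=30°
  direction (0.8660, 0.5000); cell (3,3); t to first gridline: x 0.3811, y 1.4600 (then +1.1547 / +2.0000)
    (4,3) via x @ 0.3811
    (4,4) via y @ 1.4600
    (5,4) via x @ 1.5358
    (6,4) via x @ 2.6905
    (6,5) via y @ 3.4600
    (7,5) via x @ 3.8452  # hit
  → r_2 = 3.8452
beam 3: φ=0°, α=75°
  direction (0.2588, 0.9659); cell (3,3); t to first gridline: x 1.2750, y 0.7558 (then +3.8637 / +1.0353)
    (3,4) via y @ 0.7558
    (4,4) via x @ 1.2750
    (4,5) via y @ 1.7910  # hit
  → r_3 = 1.7910
beam 4: φ=45°, α=120°
  direction (-0.5000, 0.8660); cell (3,3); t to first gridline: x 1.3400, y 0.8429 (then +2.0000 / +1.1547)
    (3,4) via y @ 0.8429
    (2,4) via x @ 1.3400  # hit
  → r_4 = 1.3400
beam 5: φ=90°, α=165°
  direction (-0.9659, 0.2588); cell (3,3); t to first gridline: x 0.6936, y 2.8205 (then +1.0353 / +3.8637)
    (2,3) via x @ 0.6936
    (1,3) via x @ 1.7289
    (0,3) via x @ 2.7642  # hit
  → r_5 = 2.7642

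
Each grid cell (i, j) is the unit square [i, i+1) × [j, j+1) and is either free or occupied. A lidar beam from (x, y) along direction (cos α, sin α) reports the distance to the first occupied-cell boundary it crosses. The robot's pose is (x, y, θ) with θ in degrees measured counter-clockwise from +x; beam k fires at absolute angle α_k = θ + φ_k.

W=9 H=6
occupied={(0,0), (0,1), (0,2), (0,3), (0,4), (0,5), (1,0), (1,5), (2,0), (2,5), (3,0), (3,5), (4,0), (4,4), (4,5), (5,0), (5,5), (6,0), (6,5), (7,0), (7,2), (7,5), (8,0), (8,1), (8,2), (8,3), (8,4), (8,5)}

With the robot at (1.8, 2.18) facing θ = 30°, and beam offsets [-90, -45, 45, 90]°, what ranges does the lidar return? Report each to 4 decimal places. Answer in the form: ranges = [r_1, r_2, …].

ranges = [1.3625, 4.5592, 2.9195, 1.6000]

beam 1: φ=-90°, α=300°
  direction (0.5000, -0.8660); cell (1,2); t to first gridline: x 0.4000, y 0.2078 (then +2.0000 / +1.1547)
    (1,1) via y @ 0.2078
    (2,1) via x @ 0.4000
    (2,0) via y @ 1.3625  # hit
  → r_1 = 1.3625
beam 2: φ=-45°, α=345°
  direction (0.9659, -0.2588); cell (1,2); t to first gridline: x 0.2071, y 0.6955 (then +1.0353 / +3.8637)
    (2,2) via x @ 0.2071
    (2,1) via y @ 0.6955
    (3,1) via x @ 1.2423
    (4,1) via x @ 2.2776
    (5,1) via x @ 3.3129
    (6,1) via x @ 4.3482
    (6,0) via y @ 4.5592  # hit
  → r_2 = 4.5592
beam 3: φ=45°, α=75°
  direction (0.2588, 0.9659); cell (1,2); t to first gridline: x 0.7727, y 0.8489 (then +3.8637 / +1.0353)
    (2,2) via x @ 0.7727
    (2,3) via y @ 0.8489
    (2,4) via y @ 1.8842
    (2,5) via y @ 2.9195  # hit
  → r_3 = 2.9195
beam 4: φ=90°, α=120°
  direction (-0.5000, 0.8660); cell (1,2); t to first gridline: x 1.6000, y 0.9469 (then +2.0000 / +1.1547)
    (1,3) via y @ 0.9469
    (0,3) via x @ 1.6000  # hit
  → r_4 = 1.6000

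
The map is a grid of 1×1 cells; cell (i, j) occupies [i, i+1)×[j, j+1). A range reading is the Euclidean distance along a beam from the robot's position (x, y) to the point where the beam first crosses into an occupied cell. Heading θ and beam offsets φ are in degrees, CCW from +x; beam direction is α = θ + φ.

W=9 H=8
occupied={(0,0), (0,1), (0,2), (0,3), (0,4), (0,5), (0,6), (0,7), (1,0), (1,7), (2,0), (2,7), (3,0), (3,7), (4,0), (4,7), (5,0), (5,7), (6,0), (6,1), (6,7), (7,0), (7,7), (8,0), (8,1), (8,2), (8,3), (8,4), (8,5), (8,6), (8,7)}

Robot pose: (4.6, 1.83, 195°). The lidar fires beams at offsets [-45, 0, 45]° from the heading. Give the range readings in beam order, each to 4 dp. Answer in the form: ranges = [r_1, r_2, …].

ranges = [4.1569, 3.2069, 0.9584]

beam 1: φ=-45°, α=150°
  direction (-0.8660, 0.5000); cell (4,1); t to first gridline: x 0.6928, y 0.3400 (then +1.1547 / +2.0000)
    (4,2) via y @ 0.3400
    (3,2) via x @ 0.6928
    (2,2) via x @ 1.8475
    (2,3) via y @ 2.3400
    (1,3) via x @ 3.0022
    (0,3) via x @ 4.1569  # hit
  → r_1 = 4.1569
beam 2: φ=0°, α=195°
  direction (-0.9659, -0.2588); cell (4,1); t to first gridline: x 0.6212, y 3.2069 (then +1.0353 / +3.8637)
    (3,1) via x @ 0.6212
    (2,1) via x @ 1.6564
    (1,1) via x @ 2.6917
    (1,0) via y @ 3.2069  # hit
  → r_2 = 3.2069
beam 3: φ=45°, α=240°
  direction (-0.5000, -0.8660); cell (4,1); t to first gridline: x 1.2000, y 0.9584 (then +2.0000 / +1.1547)
    (4,0) via y @ 0.9584  # hit
  → r_3 = 0.9584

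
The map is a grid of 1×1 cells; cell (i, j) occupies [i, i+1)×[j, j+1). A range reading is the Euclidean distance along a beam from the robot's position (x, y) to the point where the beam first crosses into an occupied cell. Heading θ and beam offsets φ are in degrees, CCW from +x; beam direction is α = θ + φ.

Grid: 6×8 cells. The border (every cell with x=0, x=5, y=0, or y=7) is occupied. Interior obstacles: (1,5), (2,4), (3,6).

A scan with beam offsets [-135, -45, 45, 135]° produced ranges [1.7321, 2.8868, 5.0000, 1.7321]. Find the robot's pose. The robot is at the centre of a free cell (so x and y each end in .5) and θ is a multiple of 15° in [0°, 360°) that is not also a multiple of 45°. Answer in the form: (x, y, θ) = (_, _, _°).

(x, y, θ) = (2.5, 2.5, 15°)

Candidates: 21 free-cell centres × 16 headings = 336 poses. Raycast each; keep the one whose scan matches to 4 dp.
  (3.5, 1.5, 165°): beam 3 = 1.0000 ≠ 5.0000 ✗
  (3.5, 2.5, 255°): beam 3 = 1.7321 ≠ 5.0000 ✗
  (4.5, 2.5, 150°): beam 1 = 0.5176 ≠ 1.7321 ✗
  (1.5, 3.5, 165°): beam 1 = 1.0000 ≠ 1.7321 ✗
  (4.5, 2.5, 165°): beam 1 = 0.5774 ≠ 1.7321 ✗
  …
  (2.5, 2.5, 15°): r_1=1.7321, r_2=2.8868, r_3=5.0000, r_4=1.7321 — all match ✓
Only this pose fits every beam.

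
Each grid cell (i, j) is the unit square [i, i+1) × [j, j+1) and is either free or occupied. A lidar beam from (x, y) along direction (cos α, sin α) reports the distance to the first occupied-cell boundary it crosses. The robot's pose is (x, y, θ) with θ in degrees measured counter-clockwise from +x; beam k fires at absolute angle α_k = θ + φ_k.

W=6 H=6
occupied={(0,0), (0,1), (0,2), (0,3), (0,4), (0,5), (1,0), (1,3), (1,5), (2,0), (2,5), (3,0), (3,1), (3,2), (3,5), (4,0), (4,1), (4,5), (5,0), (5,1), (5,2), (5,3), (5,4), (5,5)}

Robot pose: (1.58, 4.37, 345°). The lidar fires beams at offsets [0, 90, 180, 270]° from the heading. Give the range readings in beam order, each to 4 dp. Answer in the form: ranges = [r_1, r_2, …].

beam 1: φ=0°, α=345°
  dir = (cos 345°, sin 345°) = (0.9659, -0.2588); from cell (1,4)
  next x-line at t=0.4348, next y-line at t=1.4296; Δt_x=1.0353, Δt_y=3.8637
    x: enter (2,4) at t=0.4348
    y: enter (2,3) at t=1.4296
    x: enter (3,3) at t=1.4701
    x: enter (4,3) at t=2.5054
    x: enter (5,3) at t=3.5406 ← occupied
  → r_1 = 3.5406
beam 2: φ=90°, α=75°
  dir = (cos 75°, sin 75°) = (0.2588, 0.9659); from cell (1,4)
  next x-line at t=1.6228, next y-line at t=0.6522; Δt_x=3.8637, Δt_y=1.0353
    y: enter (1,5) at t=0.6522 ← occupied
  → r_2 = 0.6522
beam 3: φ=180°, α=165°
  dir = (cos 165°, sin 165°) = (-0.9659, 0.2588); from cell (1,4)
  next x-line at t=0.6005, next y-line at t=2.4341; Δt_x=1.0353, Δt_y=3.8637
    x: enter (0,4) at t=0.6005 ← occupied
  → r_3 = 0.6005
beam 4: φ=270°, α=255°
  dir = (cos 255°, sin 255°) = (-0.2588, -0.9659); from cell (1,4)
  next x-line at t=2.2409, next y-line at t=0.3831; Δt_x=3.8637, Δt_y=1.0353
    y: enter (1,3) at t=0.3831 ← occupied
  → r_4 = 0.3831

ranges = [3.5406, 0.6522, 0.6005, 0.3831]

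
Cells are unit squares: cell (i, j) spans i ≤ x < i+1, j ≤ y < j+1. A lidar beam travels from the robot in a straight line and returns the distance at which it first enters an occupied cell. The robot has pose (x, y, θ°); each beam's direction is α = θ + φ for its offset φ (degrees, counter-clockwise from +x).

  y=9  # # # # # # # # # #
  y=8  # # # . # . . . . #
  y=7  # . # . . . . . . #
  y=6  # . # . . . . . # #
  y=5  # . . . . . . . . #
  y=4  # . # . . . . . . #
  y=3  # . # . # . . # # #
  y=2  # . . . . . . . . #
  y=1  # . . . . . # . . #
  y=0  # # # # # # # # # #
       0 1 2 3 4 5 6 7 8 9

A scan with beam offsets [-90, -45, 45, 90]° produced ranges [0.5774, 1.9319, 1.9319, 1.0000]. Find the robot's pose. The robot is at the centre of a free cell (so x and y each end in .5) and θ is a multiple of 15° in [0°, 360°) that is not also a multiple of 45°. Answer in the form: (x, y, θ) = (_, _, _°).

(x, y, θ) = (1.5, 1.5, 30°)

Candidates: 52 free-cell centres × 16 headings = 832 poses. Raycast each; keep the one whose scan matches to 4 dp.
  (5.5, 8.5, 240°): beam 2 = 0.5176 ≠ 1.9319 ✗
  (3.5, 5.5, 120°): beam 1 = 6.3509 ≠ 0.5774 ✗
  (4.5, 5.5, 105°): beam 1 = 3.6235 ≠ 0.5774 ✗
  (4.5, 2.5, 210°): beam 3 = 1.5529 ≠ 1.9319 ✗
  …
  (1.5, 1.5, 30°): r_1=0.5774, r_2=1.9319, r_3=1.9319, r_4=1.0000 — all match ✓
Unique over the lattice → pose = (1.5, 1.5, 30°).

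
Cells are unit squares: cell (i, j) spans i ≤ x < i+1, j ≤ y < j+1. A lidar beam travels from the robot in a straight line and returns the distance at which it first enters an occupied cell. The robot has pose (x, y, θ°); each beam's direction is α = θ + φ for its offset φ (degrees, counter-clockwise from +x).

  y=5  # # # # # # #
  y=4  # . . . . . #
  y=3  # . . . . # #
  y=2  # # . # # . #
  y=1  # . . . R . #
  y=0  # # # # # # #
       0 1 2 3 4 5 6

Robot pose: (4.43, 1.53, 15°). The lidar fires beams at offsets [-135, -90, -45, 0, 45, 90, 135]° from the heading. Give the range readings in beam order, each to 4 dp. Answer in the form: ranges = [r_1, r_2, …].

ranges = [0.6120, 0.5487, 1.0600, 1.6254, 0.5427, 0.4866, 0.9400]

beam 1: φ=-135°, α=240°
  cosα=-0.5000 sinα=-0.8660 | (4,1) | tMaxX 0.8600 tMaxY 0.6120 | tΔX 2.0000 tΔY 1.1547
    t=0.6120 [y] (4,0) — stop
  → r_1 = 0.6120
beam 2: φ=-90°, α=285°
  cosα=0.2588 sinα=-0.9659 | (4,1) | tMaxX 2.2023 tMaxY 0.5487 | tΔX 3.8637 tΔY 1.0353
    t=0.5487 [y] (4,0) — stop
  → r_2 = 0.5487
beam 3: φ=-45°, α=330°
  cosα=0.8660 sinα=-0.5000 | (4,1) | tMaxX 0.6582 tMaxY 1.0600 | tΔX 1.1547 tΔY 2.0000
    t=0.6582 [x] (5,1)
    t=1.0600 [y] (5,0) — stop
  → r_3 = 1.0600
beam 4: φ=0°, α=15°
  cosα=0.9659 sinα=0.2588 | (4,1) | tMaxX 0.5901 tMaxY 1.8159 | tΔX 1.0353 tΔY 3.8637
    t=0.5901 [x] (5,1)
    t=1.6254 [x] (6,1) — stop
  → r_4 = 1.6254
beam 5: φ=45°, α=60°
  cosα=0.5000 sinα=0.8660 | (4,1) | tMaxX 1.1400 tMaxY 0.5427 | tΔX 2.0000 tΔY 1.1547
    t=0.5427 [y] (4,2) — stop
  → r_5 = 0.5427
beam 6: φ=90°, α=105°
  cosα=-0.2588 sinα=0.9659 | (4,1) | tMaxX 1.6614 tMaxY 0.4866 | tΔX 3.8637 tΔY 1.0353
    t=0.4866 [y] (4,2) — stop
  → r_6 = 0.4866
beam 7: φ=135°, α=150°
  cosα=-0.8660 sinα=0.5000 | (4,1) | tMaxX 0.4965 tMaxY 0.9400 | tΔX 1.1547 tΔY 2.0000
    t=0.4965 [x] (3,1)
    t=0.9400 [y] (3,2) — stop
  → r_7 = 0.9400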